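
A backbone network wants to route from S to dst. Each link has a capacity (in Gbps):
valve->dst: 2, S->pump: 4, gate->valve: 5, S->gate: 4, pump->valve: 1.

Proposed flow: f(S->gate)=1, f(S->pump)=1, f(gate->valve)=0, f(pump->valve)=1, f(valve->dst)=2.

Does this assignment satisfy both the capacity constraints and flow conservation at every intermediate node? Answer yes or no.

No

Conservation fails at gate: inflow 1 ≠ outflow 0.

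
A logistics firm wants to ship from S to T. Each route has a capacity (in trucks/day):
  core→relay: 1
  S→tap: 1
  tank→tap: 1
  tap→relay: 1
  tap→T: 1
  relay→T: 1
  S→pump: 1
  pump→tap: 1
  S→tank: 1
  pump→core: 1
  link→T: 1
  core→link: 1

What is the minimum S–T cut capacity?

3

Max flow = 3 (via 3 augmenting paths).
In the residual at optimum, the set reachable from S is {S}.
Cut edges: S→tank (cap 1), S→pump (cap 1), S→tap (cap 1). Sum = 3.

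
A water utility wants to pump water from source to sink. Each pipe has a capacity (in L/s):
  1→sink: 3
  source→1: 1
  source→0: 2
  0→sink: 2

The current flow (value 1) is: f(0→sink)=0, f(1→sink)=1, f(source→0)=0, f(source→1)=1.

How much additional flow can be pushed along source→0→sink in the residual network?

2

Residual capacities along the path: source→0: 2, 0→sink: 2.
Minimum is 2.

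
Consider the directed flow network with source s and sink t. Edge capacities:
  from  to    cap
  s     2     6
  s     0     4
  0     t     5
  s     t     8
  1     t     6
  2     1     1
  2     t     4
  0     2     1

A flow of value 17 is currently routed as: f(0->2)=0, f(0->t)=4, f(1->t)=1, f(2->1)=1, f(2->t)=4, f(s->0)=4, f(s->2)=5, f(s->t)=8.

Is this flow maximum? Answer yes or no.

Residual reachable from s: {2, s}; t is not reachable.
Saturated cut: s->0, s->t, 2->1, 2->t with total capacity 17 = current flow value. Flow is maximum.

Yes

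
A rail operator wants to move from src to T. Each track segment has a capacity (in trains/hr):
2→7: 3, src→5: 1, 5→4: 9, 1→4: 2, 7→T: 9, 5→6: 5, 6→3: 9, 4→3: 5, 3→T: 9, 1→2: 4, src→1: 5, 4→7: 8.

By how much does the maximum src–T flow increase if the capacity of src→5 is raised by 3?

3

Original max flow = 6.
After raising cap(src→5), augmenting paths through that edge carry 3 more units.
New max flow = 9. Increase = 3.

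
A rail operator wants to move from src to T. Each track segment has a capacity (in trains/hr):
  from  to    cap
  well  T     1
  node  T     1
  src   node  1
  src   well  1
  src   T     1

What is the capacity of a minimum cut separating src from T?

3

Max flow = 3 (via 3 augmenting paths).
In the residual at optimum, the set reachable from src is {src}.
Cut edges: src->well (cap 1), src->node (cap 1), src->T (cap 1). Sum = 3.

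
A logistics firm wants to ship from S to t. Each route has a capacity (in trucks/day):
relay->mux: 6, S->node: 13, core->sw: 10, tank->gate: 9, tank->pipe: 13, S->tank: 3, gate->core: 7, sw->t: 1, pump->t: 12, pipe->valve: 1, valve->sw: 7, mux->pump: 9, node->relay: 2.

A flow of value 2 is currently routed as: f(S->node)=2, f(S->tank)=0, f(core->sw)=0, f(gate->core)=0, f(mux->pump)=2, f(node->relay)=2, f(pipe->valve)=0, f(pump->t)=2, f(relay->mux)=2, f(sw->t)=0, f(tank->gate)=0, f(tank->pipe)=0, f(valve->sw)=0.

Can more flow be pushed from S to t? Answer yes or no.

Yes

Residual path S->tank->pipe->valve->sw->t has bottleneck 1 > 0.
Pushing 1 along it raises the flow to 3, so the given flow is not maximum.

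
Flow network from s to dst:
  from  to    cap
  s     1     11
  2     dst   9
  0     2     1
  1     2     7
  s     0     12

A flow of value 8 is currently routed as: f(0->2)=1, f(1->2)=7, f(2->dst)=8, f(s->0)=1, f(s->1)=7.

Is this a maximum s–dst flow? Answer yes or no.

Yes

Residual reachable from s: {0, 1, s}; dst is not reachable.
Saturated cut: 1->2, 0->2 with total capacity 8 = current flow value. Flow is maximum.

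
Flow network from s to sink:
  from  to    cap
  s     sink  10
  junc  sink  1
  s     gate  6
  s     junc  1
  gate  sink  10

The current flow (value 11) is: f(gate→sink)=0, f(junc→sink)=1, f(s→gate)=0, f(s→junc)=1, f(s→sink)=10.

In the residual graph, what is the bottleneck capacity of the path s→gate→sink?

6

Residual capacities along the path: s→gate: 6, gate→sink: 10.
Minimum is 6.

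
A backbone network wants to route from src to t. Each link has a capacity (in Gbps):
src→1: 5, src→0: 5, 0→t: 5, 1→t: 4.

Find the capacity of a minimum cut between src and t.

Max flow = 9 (via 2 augmenting paths).
In the residual at optimum, the set reachable from src is {1, src}.
Cut edges: src→0 (cap 5), 1→t (cap 4). Sum = 9.

9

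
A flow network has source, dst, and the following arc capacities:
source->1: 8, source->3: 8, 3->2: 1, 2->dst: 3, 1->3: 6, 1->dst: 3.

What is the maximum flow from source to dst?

Augment source->1->dst: bottleneck 3. Total 3.
Augment source->3->2->dst: bottleneck 1. Total 4.
No augmenting path remains in the residual graph.

4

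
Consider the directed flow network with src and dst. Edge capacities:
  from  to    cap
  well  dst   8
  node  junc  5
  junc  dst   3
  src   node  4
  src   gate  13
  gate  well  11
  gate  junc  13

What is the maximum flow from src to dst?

11

Augment src→node→junc→dst: bottleneck 3. Total 3.
Augment src→gate→well→dst: bottleneck 8. Total 11.
No augmenting path remains in the residual graph.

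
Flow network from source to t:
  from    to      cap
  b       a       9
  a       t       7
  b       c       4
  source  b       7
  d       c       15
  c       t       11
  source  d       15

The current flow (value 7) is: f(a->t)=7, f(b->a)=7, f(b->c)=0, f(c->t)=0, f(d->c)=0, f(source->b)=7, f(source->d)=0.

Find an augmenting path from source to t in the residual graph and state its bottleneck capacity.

Residual along source->d->c->t: source->d: 15, d->c: 15, c->t: 11.
Bottleneck = min = 11.

source->d->c->t, bottleneck 11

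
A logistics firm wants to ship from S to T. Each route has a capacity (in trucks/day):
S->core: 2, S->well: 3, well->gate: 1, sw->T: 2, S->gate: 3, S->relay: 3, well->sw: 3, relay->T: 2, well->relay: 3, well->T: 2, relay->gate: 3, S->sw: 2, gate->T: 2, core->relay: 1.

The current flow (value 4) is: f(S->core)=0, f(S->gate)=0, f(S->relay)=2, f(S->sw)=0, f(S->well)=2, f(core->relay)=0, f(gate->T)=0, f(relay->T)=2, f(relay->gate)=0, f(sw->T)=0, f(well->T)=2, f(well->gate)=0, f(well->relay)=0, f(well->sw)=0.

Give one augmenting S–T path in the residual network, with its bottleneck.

S->sw->T, bottleneck 2

Residual along S->sw->T: S->sw: 2, sw->T: 2.
Bottleneck = min = 2.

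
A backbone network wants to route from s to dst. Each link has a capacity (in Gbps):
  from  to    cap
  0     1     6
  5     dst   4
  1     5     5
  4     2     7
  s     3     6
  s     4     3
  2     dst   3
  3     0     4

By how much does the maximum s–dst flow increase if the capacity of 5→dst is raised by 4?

Original max flow = 7.
Edge 5→dst does not cross the min cut (source side {3, s}), so extra capacity there cannot help.
New max flow = 7. Increase = 0.

0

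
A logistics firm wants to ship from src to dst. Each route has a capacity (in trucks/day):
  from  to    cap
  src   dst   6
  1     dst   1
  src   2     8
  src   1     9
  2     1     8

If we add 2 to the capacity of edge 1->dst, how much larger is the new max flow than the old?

2

Original max flow = 7.
After raising cap(1->dst), augmenting paths through that edge carry 2 more units.
New max flow = 9. Increase = 2.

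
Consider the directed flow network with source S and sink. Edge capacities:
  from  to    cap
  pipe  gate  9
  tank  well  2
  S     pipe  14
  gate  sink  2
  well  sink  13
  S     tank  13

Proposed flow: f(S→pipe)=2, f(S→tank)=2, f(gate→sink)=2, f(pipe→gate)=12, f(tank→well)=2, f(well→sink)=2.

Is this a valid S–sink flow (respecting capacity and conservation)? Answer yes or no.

Capacity violated on pipe→gate: flow 12 > capacity 9.

No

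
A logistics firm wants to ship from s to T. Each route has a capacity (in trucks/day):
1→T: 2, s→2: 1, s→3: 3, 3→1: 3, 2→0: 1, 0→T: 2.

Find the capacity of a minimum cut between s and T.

Max flow = 3 (via 2 augmenting paths).
In the residual at optimum, the set reachable from s is {1, 3, s}.
Cut edges: s→2 (cap 1), 1→T (cap 2). Sum = 3.

3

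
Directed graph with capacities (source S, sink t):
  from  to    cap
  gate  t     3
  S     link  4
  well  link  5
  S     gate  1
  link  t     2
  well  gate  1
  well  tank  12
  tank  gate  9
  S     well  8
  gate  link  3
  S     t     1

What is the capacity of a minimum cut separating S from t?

Max flow = 6 (via 5 augmenting paths).
In the residual at optimum, the set reachable from S is {S, gate, link, tank, well}.
Cut edges: S->t (cap 1), gate->t (cap 3), link->t (cap 2). Sum = 6.

6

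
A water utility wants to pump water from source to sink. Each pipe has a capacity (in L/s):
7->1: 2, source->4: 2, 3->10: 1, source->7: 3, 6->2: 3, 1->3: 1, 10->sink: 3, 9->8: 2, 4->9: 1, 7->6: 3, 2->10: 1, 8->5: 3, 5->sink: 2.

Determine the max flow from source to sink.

Augment source->7->6->2->10->sink: bottleneck 1. Total 1.
Augment source->7->1->3->10->sink: bottleneck 1. Total 2.
Augment source->4->9->8->5->sink: bottleneck 1. Total 3.
No augmenting path remains in the residual graph.

3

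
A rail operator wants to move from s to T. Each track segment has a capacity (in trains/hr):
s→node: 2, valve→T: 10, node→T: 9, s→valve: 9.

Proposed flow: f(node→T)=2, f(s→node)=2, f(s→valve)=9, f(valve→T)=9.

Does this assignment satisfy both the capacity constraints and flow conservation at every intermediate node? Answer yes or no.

Every edge has 0 ≤ f(e) ≤ cap(e).
At each intermediate node, inflow equals outflow.

Yes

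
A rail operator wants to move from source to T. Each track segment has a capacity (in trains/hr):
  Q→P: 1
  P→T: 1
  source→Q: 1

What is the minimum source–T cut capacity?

Max flow = 1 (via 1 augmenting path).
In the residual at optimum, the set reachable from source is {source}.
Cut edges: source→Q (cap 1). Sum = 1.

1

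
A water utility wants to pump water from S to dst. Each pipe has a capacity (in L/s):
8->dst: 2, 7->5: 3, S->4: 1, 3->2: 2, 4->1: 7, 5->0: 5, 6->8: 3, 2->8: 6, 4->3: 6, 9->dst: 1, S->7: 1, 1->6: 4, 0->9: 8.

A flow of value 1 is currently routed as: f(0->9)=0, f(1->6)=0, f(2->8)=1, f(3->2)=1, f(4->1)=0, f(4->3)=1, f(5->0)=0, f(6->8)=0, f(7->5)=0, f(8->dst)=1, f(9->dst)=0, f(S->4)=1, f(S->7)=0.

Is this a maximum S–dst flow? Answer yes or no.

Residual path S->7->5->0->9->dst has bottleneck 1 > 0.
Pushing 1 along it raises the flow to 2, so the given flow is not maximum.

No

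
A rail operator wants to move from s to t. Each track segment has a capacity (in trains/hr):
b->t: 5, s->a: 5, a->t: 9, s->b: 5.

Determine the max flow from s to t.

10

Augment s->a->t: bottleneck 5. Total 5.
Augment s->b->t: bottleneck 5. Total 10.
No augmenting path remains in the residual graph.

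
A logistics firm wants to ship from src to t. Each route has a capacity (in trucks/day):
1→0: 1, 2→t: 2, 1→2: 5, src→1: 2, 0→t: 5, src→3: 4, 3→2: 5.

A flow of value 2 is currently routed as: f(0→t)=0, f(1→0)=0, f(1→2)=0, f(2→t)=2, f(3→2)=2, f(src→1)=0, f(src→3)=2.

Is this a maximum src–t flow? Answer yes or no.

Residual path src→1→0→t has bottleneck 1 > 0.
Pushing 1 along it raises the flow to 3, so the given flow is not maximum.

No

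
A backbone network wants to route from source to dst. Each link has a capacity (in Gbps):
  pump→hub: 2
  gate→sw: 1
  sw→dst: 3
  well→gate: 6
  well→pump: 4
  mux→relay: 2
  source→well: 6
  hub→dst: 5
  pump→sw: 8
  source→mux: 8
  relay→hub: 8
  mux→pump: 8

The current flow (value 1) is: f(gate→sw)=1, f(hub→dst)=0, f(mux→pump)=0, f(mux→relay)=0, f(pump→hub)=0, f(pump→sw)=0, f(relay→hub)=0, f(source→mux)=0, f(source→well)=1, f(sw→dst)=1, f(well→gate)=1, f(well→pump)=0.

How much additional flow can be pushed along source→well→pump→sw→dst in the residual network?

Residual capacities along the path: source→well: 5, well→pump: 4, pump→sw: 8, sw→dst: 2.
Minimum is 2.

2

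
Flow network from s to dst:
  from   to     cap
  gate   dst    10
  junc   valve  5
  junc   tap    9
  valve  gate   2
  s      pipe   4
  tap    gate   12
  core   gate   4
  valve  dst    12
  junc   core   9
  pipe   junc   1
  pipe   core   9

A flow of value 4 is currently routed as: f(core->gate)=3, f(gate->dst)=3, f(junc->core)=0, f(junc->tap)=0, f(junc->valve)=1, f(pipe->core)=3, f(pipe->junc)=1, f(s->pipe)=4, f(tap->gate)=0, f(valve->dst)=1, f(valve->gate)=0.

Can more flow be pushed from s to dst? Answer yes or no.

No

Residual reachable from s: {s}; dst is not reachable.
Saturated cut: s->pipe with total capacity 4 = current flow value. Flow is maximum.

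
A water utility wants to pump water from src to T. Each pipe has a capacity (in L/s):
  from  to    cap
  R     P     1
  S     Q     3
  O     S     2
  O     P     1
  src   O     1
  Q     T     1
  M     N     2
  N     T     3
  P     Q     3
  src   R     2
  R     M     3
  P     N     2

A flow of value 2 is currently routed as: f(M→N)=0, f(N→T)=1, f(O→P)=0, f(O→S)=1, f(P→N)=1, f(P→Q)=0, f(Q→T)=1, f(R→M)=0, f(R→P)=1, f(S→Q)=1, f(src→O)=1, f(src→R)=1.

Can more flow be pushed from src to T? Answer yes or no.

Residual path src→R→M→N→T has bottleneck 1 > 0.
Pushing 1 along it raises the flow to 3, so the given flow is not maximum.

Yes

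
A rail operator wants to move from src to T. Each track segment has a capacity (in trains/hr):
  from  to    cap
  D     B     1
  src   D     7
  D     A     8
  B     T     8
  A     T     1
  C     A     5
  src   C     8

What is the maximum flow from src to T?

2

Augment src→C→A→T: bottleneck 1. Total 1.
Augment src→D→B→T: bottleneck 1. Total 2.
No augmenting path remains in the residual graph.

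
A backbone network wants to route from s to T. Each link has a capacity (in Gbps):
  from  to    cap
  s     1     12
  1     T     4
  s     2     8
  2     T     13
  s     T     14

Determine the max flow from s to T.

Augment s->T: bottleneck 14. Total 14.
Augment s->2->T: bottleneck 8. Total 22.
Augment s->1->T: bottleneck 4. Total 26.
No augmenting path remains in the residual graph.

26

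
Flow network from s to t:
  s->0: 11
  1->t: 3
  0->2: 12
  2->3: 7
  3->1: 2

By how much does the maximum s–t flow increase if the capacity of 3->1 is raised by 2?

Original max flow = 2.
After raising cap(3->1), augmenting paths through that edge carry 1 more unit.
New max flow = 3. Increase = 1.

1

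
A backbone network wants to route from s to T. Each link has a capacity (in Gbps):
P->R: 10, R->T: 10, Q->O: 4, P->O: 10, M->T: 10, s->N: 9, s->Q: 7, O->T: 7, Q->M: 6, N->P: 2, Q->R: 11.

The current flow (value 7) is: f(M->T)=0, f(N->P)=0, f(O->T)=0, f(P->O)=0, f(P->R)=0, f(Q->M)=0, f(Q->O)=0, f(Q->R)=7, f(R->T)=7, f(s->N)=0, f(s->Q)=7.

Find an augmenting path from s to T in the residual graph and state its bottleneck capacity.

s->N->P->R->T, bottleneck 2

Residual along s->N->P->R->T: s->N: 9, N->P: 2, P->R: 10, R->T: 3.
Bottleneck = min = 2.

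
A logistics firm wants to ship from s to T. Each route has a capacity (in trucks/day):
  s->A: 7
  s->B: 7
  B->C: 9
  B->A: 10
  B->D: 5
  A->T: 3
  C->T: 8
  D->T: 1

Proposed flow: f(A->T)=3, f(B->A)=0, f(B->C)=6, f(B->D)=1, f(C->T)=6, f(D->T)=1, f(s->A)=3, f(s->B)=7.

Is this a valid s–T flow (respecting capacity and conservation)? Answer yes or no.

Yes

Every edge has 0 ≤ f(e) ≤ cap(e).
At each intermediate node, inflow equals outflow.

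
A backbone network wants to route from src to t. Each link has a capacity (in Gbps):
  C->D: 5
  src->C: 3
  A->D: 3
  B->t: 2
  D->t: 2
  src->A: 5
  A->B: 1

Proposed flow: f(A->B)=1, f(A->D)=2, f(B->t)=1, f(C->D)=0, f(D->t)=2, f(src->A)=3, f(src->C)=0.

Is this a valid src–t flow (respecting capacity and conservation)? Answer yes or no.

Yes

Every edge has 0 ≤ f(e) ≤ cap(e).
At each intermediate node, inflow equals outflow.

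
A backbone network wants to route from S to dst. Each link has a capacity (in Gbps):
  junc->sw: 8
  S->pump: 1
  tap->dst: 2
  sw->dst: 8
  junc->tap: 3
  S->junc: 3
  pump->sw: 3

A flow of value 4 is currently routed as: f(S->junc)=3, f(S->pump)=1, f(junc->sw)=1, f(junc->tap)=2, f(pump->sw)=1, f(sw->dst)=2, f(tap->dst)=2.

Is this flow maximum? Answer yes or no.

Residual reachable from S: {S}; dst is not reachable.
Saturated cut: S->junc, S->pump with total capacity 4 = current flow value. Flow is maximum.

Yes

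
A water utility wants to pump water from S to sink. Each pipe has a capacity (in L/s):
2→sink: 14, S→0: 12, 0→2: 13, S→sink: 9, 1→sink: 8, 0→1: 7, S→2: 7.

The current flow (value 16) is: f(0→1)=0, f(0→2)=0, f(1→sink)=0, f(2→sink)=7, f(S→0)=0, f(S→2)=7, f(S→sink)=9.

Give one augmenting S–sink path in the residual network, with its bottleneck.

Residual along S→0→2→sink: S→0: 12, 0→2: 13, 2→sink: 7.
Bottleneck = min = 7.

S→0→2→sink, bottleneck 7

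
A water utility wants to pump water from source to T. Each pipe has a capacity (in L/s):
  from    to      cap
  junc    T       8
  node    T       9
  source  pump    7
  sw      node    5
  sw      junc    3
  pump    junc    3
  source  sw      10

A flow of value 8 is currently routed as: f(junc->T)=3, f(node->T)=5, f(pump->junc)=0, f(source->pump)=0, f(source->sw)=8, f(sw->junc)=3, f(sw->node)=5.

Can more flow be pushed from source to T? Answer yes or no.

Yes

Residual path source->pump->junc->T has bottleneck 3 > 0.
Pushing 3 along it raises the flow to 11, so the given flow is not maximum.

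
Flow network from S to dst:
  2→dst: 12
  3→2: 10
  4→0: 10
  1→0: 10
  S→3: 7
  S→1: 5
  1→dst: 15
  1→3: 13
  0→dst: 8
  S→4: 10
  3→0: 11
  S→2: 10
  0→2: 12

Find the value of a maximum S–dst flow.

25

Augment S→1→dst: bottleneck 5. Total 5.
Augment S→2→dst: bottleneck 10. Total 15.
Augment S→4→0→dst: bottleneck 8. Total 23.
Augment S→3→2→dst: bottleneck 2. Total 25.
No augmenting path remains in the residual graph.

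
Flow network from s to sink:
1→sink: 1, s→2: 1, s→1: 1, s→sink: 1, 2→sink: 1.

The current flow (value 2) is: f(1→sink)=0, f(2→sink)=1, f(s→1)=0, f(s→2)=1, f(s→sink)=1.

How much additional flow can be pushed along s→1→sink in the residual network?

Residual capacities along the path: s→1: 1, 1→sink: 1.
Minimum is 1.

1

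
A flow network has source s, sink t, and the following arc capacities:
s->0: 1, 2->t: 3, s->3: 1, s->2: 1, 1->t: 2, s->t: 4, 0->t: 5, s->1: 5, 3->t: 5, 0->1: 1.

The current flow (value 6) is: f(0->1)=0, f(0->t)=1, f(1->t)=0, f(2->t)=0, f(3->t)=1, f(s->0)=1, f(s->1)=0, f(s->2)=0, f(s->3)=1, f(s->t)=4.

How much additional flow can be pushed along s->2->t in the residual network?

1

Residual capacities along the path: s->2: 1, 2->t: 3.
Minimum is 1.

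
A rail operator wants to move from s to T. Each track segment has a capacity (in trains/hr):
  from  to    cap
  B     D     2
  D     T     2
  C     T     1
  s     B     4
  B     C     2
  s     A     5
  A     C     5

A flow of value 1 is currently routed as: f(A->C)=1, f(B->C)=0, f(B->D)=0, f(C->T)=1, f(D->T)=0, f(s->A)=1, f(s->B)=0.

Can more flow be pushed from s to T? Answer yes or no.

Yes

Residual path s->B->D->T has bottleneck 2 > 0.
Pushing 2 along it raises the flow to 3, so the given flow is not maximum.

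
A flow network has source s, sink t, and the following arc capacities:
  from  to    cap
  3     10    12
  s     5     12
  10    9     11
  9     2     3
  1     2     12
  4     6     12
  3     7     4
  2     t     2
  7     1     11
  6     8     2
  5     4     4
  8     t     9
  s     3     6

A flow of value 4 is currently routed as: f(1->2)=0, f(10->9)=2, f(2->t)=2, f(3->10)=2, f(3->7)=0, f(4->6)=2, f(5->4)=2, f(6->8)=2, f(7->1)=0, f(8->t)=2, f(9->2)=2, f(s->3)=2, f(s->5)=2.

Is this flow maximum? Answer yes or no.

Residual reachable from s: {1, 10, 2, 3, 4, 5, 6, 7, 9, s}; t is not reachable.
Saturated cut: 6->8, 2->t with total capacity 4 = current flow value. Flow is maximum.

Yes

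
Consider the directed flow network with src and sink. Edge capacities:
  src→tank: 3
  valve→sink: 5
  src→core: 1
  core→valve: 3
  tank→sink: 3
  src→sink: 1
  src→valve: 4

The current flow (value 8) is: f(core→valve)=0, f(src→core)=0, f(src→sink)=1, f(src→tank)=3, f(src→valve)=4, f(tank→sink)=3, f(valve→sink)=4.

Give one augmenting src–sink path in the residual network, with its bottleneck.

Residual along src→core→valve→sink: src→core: 1, core→valve: 3, valve→sink: 1.
Bottleneck = min = 1.

src→core→valve→sink, bottleneck 1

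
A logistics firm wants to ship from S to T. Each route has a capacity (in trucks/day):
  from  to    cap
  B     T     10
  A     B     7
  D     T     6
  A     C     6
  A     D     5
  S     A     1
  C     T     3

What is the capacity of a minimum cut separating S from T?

1

Max flow = 1 (via 1 augmenting path).
In the residual at optimum, the set reachable from S is {S}.
Cut edges: S->A (cap 1). Sum = 1.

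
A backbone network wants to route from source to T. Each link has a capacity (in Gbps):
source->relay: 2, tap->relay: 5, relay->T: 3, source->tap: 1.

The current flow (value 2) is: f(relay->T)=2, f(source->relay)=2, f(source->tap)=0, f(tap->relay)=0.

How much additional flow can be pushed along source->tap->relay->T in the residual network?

Residual capacities along the path: source->tap: 1, tap->relay: 5, relay->T: 1.
Minimum is 1.

1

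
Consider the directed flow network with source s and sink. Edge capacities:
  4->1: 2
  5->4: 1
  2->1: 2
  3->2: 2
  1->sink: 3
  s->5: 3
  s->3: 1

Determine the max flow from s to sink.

Augment s->5->4->1->sink: bottleneck 1. Total 1.
Augment s->3->2->1->sink: bottleneck 1. Total 2.
No augmenting path remains in the residual graph.

2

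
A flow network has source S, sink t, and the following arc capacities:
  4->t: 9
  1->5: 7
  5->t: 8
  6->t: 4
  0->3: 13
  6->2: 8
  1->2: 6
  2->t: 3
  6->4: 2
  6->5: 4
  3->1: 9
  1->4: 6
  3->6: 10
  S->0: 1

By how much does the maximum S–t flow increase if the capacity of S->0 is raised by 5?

5

Original max flow = 1.
After raising cap(S->0), augmenting paths through that edge carry 5 more units.
New max flow = 6. Increase = 5.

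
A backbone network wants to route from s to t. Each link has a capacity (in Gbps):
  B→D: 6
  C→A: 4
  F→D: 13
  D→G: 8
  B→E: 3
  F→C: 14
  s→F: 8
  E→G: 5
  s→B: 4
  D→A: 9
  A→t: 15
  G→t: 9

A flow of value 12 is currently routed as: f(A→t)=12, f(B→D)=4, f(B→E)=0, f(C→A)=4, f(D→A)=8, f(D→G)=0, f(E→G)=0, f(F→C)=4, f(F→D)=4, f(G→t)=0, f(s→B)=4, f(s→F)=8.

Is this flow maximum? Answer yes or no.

Residual reachable from s: {s}; t is not reachable.
Saturated cut: s→F, s→B with total capacity 12 = current flow value. Flow is maximum.

Yes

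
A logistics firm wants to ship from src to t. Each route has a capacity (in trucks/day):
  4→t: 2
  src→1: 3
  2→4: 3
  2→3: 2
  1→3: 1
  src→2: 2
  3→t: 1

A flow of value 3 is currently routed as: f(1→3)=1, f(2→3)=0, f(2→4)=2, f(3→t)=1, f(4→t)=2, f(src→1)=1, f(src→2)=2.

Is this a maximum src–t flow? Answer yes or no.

Residual reachable from src: {1, src}; t is not reachable.
Saturated cut: src→2, 1→3 with total capacity 3 = current flow value. Flow is maximum.

Yes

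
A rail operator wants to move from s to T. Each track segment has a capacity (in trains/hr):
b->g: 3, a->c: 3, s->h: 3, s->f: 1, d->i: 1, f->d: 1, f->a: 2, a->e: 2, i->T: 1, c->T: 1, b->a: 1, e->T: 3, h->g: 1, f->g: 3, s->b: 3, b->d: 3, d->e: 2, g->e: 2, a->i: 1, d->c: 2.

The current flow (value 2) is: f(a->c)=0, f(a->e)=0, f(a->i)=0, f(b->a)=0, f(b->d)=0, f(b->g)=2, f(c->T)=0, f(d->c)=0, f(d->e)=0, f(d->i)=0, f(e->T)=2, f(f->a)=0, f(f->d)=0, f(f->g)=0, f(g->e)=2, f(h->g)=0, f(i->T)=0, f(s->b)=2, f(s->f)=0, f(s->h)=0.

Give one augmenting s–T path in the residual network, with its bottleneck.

Residual along s->b->d->e->T: s->b: 1, b->d: 3, d->e: 2, e->T: 1.
Bottleneck = min = 1.

s->b->d->e->T, bottleneck 1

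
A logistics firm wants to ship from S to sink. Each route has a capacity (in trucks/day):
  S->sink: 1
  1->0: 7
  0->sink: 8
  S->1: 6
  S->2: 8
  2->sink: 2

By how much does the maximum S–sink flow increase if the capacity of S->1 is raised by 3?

1

Original max flow = 9.
After raising cap(S->1), augmenting paths through that edge carry 1 more unit.
New max flow = 10. Increase = 1.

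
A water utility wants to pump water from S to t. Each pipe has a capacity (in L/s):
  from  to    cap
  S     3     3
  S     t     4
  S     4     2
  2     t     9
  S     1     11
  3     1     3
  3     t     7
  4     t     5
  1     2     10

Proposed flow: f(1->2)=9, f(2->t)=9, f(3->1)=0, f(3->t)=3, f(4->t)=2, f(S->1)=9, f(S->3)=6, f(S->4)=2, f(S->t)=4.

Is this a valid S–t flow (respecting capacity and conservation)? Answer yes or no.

No

Capacity violated on S->3: flow 6 > capacity 3.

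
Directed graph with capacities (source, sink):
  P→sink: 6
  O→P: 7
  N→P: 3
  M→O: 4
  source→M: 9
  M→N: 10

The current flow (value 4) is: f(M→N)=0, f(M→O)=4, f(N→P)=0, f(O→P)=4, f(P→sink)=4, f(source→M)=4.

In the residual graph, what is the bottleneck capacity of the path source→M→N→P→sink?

2

Residual capacities along the path: source→M: 5, M→N: 10, N→P: 3, P→sink: 2.
Minimum is 2.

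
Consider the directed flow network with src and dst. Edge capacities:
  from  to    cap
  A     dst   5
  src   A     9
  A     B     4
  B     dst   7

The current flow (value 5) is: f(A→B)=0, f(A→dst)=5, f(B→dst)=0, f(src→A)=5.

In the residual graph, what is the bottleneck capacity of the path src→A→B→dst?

Residual capacities along the path: src→A: 4, A→B: 4, B→dst: 7.
Minimum is 4.

4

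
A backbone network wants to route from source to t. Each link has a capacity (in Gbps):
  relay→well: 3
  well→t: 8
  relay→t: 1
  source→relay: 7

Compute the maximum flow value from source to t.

4

Augment source→relay→t: bottleneck 1. Total 1.
Augment source→relay→well→t: bottleneck 3. Total 4.
No augmenting path remains in the residual graph.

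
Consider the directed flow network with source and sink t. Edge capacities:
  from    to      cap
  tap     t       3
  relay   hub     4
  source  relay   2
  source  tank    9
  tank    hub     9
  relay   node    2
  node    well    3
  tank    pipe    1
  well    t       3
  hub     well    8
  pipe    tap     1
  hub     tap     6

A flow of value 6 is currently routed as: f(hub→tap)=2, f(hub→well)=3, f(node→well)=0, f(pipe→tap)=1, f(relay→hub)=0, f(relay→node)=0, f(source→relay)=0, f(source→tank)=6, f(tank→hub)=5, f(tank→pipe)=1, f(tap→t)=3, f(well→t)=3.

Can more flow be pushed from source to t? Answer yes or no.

Residual reachable from source: {hub, node, pipe, relay, source, tank, tap, well}; t is not reachable.
Saturated cut: tap→t, well→t with total capacity 6 = current flow value. Flow is maximum.

No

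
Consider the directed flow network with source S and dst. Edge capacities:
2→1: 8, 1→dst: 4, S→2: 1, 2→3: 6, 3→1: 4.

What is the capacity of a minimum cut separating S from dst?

1

Max flow = 1 (via 1 augmenting path).
In the residual at optimum, the set reachable from S is {S}.
Cut edges: S→2 (cap 1). Sum = 1.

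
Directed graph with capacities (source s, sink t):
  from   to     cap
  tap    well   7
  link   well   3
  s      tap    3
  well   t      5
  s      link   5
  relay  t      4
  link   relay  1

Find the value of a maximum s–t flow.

6

Augment s->tap->well->t: bottleneck 3. Total 3.
Augment s->link->well->t: bottleneck 2. Total 5.
Augment s->link->relay->t: bottleneck 1. Total 6.
No augmenting path remains in the residual graph.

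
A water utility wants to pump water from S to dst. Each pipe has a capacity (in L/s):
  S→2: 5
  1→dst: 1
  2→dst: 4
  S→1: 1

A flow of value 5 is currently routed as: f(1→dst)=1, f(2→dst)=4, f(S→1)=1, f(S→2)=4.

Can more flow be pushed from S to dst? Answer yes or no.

Residual reachable from S: {2, S}; dst is not reachable.
Saturated cut: S→1, 2→dst with total capacity 5 = current flow value. Flow is maximum.

No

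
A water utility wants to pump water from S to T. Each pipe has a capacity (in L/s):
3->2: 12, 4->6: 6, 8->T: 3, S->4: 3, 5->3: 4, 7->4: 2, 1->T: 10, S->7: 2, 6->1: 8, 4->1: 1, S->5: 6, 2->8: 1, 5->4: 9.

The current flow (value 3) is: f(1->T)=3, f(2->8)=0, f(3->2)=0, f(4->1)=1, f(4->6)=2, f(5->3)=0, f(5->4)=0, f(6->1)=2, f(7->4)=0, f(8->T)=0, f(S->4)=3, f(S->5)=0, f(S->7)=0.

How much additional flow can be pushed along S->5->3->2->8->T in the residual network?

1

Residual capacities along the path: S->5: 6, 5->3: 4, 3->2: 12, 2->8: 1, 8->T: 3.
Minimum is 1.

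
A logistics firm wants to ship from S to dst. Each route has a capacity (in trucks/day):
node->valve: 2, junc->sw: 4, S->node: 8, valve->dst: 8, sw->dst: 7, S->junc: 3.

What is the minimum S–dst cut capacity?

Max flow = 5 (via 2 augmenting paths).
In the residual at optimum, the set reachable from S is {S, node}.
Cut edges: node->valve (cap 2), S->junc (cap 3). Sum = 5.

5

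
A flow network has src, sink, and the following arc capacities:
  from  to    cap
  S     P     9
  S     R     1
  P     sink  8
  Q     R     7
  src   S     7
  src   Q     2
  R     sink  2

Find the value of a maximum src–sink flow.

9

Augment src->S->P->sink: bottleneck 7. Total 7.
Augment src->Q->R->sink: bottleneck 2. Total 9.
No augmenting path remains in the residual graph.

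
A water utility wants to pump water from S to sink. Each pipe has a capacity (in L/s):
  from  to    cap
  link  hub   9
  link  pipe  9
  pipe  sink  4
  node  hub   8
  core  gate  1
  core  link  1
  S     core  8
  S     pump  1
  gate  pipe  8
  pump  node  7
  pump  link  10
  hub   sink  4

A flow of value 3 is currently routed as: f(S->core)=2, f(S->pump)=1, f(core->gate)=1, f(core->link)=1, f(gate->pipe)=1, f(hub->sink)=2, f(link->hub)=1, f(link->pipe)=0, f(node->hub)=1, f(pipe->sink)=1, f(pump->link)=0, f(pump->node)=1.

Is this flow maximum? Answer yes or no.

Residual reachable from S: {S, core}; sink is not reachable.
Saturated cut: S->pump, core->link, core->gate with total capacity 3 = current flow value. Flow is maximum.

Yes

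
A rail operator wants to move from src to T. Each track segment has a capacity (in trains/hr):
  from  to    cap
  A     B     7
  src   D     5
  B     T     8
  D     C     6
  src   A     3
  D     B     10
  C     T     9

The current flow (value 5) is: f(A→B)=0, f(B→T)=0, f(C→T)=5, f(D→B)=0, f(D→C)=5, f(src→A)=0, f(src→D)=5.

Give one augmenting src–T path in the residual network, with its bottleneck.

Residual along src→A→B→T: src→A: 3, A→B: 7, B→T: 8.
Bottleneck = min = 3.

src→A→B→T, bottleneck 3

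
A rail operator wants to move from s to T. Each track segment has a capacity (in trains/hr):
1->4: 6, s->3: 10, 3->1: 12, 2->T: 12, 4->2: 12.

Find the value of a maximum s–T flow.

Augment s->3->1->4->2->T: bottleneck 6. Total 6.
No augmenting path remains in the residual graph.

6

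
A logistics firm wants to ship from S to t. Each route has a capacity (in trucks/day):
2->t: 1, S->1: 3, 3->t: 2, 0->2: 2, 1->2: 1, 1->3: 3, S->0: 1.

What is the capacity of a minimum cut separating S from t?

3

Max flow = 3 (via 2 augmenting paths).
In the residual at optimum, the set reachable from S is {0, 1, 2, 3, S}.
Cut edges: 3->t (cap 2), 2->t (cap 1). Sum = 3.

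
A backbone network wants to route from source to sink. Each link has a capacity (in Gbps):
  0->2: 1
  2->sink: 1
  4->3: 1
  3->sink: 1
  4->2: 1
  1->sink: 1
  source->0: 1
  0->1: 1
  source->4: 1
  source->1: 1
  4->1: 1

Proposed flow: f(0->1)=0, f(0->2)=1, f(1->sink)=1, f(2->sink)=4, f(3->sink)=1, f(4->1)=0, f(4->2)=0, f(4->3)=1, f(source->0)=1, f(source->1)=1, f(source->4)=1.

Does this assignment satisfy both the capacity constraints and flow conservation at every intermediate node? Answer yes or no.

No

Capacity violated on 2->sink: flow 4 > capacity 1.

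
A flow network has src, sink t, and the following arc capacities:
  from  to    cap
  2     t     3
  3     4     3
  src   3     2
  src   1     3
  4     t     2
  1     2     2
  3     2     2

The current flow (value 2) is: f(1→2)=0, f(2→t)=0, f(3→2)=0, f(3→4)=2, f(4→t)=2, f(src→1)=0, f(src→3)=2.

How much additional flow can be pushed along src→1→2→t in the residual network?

Residual capacities along the path: src→1: 3, 1→2: 2, 2→t: 3.
Minimum is 2.

2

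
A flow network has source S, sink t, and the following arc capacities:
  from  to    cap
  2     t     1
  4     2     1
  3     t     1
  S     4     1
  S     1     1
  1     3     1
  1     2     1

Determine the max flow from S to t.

2

Augment S->1->3->t: bottleneck 1. Total 1.
Augment S->4->2->t: bottleneck 1. Total 2.
No augmenting path remains in the residual graph.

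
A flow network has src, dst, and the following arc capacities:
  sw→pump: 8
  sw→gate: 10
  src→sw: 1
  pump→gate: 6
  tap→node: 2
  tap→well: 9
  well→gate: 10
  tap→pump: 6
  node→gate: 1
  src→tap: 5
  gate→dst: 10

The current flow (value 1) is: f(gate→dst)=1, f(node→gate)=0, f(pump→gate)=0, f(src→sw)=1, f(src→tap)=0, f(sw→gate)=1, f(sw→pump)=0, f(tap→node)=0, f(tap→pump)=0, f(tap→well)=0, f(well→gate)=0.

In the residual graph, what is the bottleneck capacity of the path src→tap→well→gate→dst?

5

Residual capacities along the path: src→tap: 5, tap→well: 9, well→gate: 10, gate→dst: 9.
Minimum is 5.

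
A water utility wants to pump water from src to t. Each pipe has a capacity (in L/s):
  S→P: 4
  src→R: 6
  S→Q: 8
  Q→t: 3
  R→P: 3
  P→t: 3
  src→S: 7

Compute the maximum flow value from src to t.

Augment src→R→P→t: bottleneck 3. Total 3.
Augment src→S→Q→t: bottleneck 3. Total 6.
No augmenting path remains in the residual graph.

6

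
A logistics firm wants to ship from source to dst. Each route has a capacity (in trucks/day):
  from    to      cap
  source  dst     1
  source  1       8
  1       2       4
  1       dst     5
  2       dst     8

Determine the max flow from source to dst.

9

Augment source->dst: bottleneck 1. Total 1.
Augment source->1->dst: bottleneck 5. Total 6.
Augment source->1->2->dst: bottleneck 3. Total 9.
No augmenting path remains in the residual graph.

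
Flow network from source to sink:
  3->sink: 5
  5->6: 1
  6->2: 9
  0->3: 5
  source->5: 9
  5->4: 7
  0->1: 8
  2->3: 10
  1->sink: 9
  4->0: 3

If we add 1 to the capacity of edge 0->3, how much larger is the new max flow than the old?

Original max flow = 4.
Edge 0->3 does not cross the min cut (source side {4, 5, source}), so extra capacity there cannot help.
New max flow = 4. Increase = 0.

0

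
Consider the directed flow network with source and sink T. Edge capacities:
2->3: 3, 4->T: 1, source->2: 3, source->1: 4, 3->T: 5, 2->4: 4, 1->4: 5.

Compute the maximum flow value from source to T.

Augment source->1->4->T: bottleneck 1. Total 1.
Augment source->2->3->T: bottleneck 3. Total 4.
No augmenting path remains in the residual graph.

4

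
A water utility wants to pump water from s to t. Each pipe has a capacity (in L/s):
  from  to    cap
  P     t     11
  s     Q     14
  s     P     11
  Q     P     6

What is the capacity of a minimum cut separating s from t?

11

Max flow = 11 (via 1 augmenting path).
In the residual at optimum, the set reachable from s is {P, Q, s}.
Cut edges: P->t (cap 11). Sum = 11.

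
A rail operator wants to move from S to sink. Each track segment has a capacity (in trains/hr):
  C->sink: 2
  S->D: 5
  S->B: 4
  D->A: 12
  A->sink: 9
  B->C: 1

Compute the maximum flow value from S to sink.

Augment S->D->A->sink: bottleneck 5. Total 5.
Augment S->B->C->sink: bottleneck 1. Total 6.
No augmenting path remains in the residual graph.

6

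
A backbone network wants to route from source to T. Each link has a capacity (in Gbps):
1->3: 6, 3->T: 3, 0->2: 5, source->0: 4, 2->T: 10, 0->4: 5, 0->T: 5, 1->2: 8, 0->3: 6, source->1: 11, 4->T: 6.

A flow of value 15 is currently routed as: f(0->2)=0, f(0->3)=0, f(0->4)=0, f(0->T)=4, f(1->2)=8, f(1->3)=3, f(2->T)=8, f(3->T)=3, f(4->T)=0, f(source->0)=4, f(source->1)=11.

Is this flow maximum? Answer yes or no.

Residual reachable from source: {source}; T is not reachable.
Saturated cut: source->1, source->0 with total capacity 15 = current flow value. Flow is maximum.

Yes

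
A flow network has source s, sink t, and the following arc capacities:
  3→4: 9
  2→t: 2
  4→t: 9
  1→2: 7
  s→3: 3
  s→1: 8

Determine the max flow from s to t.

5

Augment s→3→4→t: bottleneck 3. Total 3.
Augment s→1→2→t: bottleneck 2. Total 5.
No augmenting path remains in the residual graph.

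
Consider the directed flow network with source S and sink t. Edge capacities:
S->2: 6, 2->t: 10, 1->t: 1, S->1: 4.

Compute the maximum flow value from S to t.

Augment S->2->t: bottleneck 6. Total 6.
Augment S->1->t: bottleneck 1. Total 7.
No augmenting path remains in the residual graph.

7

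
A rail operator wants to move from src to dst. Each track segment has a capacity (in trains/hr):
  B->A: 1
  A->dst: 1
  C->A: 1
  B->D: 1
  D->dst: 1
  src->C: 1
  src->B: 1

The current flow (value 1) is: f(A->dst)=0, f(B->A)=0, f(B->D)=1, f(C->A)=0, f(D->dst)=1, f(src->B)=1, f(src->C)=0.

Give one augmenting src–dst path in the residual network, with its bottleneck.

Residual along src->C->A->dst: src->C: 1, C->A: 1, A->dst: 1.
Bottleneck = min = 1.

src->C->A->dst, bottleneck 1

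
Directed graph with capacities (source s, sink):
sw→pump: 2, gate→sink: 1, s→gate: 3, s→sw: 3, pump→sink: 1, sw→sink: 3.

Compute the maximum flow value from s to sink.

4

Augment s→sw→sink: bottleneck 3. Total 3.
Augment s→gate→sink: bottleneck 1. Total 4.
No augmenting path remains in the residual graph.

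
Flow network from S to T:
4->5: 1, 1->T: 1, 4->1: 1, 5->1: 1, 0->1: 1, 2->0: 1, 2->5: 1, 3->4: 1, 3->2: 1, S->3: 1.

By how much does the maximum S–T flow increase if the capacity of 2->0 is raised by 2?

0

Original max flow = 1.
Edge 2->0 does not cross the min cut (source side {S}), so extra capacity there cannot help.
New max flow = 1. Increase = 0.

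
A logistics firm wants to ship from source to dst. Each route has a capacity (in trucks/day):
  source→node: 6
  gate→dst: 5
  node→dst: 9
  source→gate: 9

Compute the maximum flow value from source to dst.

11

Augment source→gate→dst: bottleneck 5. Total 5.
Augment source→node→dst: bottleneck 6. Total 11.
No augmenting path remains in the residual graph.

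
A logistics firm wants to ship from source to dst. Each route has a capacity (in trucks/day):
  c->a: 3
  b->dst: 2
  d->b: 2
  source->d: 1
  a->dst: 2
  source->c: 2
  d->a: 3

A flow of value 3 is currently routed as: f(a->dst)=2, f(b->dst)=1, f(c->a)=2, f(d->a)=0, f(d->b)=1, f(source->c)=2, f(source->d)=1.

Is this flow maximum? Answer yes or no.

Residual reachable from source: {source}; dst is not reachable.
Saturated cut: source->c, source->d with total capacity 3 = current flow value. Flow is maximum.

Yes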